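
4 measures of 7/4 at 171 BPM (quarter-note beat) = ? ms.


Quarter-note beat duration = 60000 / 171 ms
Beats per measure (7/4) = 7
One measure = 7 × 60000 / 171 = 420000 / 171 ms
4 measures = 4 × 420000 / 171 = 1680000 / 171
= 9824.6 ms


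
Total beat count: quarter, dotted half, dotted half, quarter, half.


Let's work it out.
Beat values:
  quarter = 1 beat
  dotted half = 3 beats
  dotted half = 3 beats
  quarter = 1 beat
  half = 2 beats
Sum = 1 + 3 + 3 + 1 + 2
= 10 beats


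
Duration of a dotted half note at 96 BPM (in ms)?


Let's work it out.
One quarter-note beat = 60000 / BPM = 60000 / 96 ms
Dotted half note = 3 × quarter note
Duration = 3 × 60000 / 96 = 180000 / 96
= 1875.0 ms


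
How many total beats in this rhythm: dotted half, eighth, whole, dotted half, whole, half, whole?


Reasoning:
Beat values:
  dotted half = 3 beats
  eighth = 0.5 beats
  whole = 4 beats
  dotted half = 3 beats
  whole = 4 beats
  half = 2 beats
  whole = 4 beats
Sum = 3 + 0.5 + 4 + 3 + 4 + 2 + 4
= 20.5 beats


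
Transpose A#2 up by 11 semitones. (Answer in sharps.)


A#2: chromatic position 10 in octave 2 → absolute = 2×12 + 10 = 34
Transpose up 11: 34 + 11 = 45
45 = 3×12 + 9 → A in octave 3
Result = A3


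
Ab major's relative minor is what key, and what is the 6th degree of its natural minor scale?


Step by step:
The relative minor shares the major's key signature and starts on its 6th degree
6th degree = a major 6th above the tonic; a major 6th above Ab is F
→ relative minor of Ab major is F minor
F natural minor scale: F G Ab Bb C Db Eb
= F minor; 6th degree = Db


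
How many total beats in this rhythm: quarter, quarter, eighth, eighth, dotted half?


Reasoning:
Beat values:
  quarter = 1 beat
  quarter = 1 beat
  eighth = 0.5 beats
  eighth = 0.5 beats
  dotted half = 3 beats
Sum = 1 + 1 + 0.5 + 0.5 + 3
= 6 beats


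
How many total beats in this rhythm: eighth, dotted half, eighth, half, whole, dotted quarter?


Let's work it out.
Beat values:
  eighth = 0.5 beats
  dotted half = 3 beats
  eighth = 0.5 beats
  half = 2 beats
  whole = 4 beats
  dotted quarter = 1.5 beats
Sum = 0.5 + 3 + 0.5 + 2 + 4 + 1.5
= 11.5 beats


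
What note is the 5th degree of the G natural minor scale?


Step by step:
Natural minor scale pattern: W-H-W-W-H-W-W (2-1-2-2-1-2-2 semitones)
Starting from G:
  G + 2 semitones → A
  A + 1 semitone → Bb
  Bb + 2 semitones → C
  C + 2 semitones → D
  D + 1 semitone → Eb
  Eb + 2 semitones → F
  F + 2 semitones → G
Scale: G A Bb C D Eb F
Degree 5 = D


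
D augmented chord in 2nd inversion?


Root position: D F# A#
2nd inversion: move root and 3rd up an octave
Bass note: A#
Notes (bottom to top) = A# D F#


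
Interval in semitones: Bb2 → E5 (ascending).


Let's work it out.
Absolute semitone position = octave×12 + chromatic position
Bb2: 2×12 + 10 = 34
E5: 5×12 + 4 = 64
Difference = 64 - 34 = 30
= 30 semitones


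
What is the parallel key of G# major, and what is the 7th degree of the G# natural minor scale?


Solution.
Parallel keys share the same tonic but differ in mode
G# major → parallel is G# minor
G# natural minor scale: G# A# B C# D# E F#
= G# minor; 7th degree = F#


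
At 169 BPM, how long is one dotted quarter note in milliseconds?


Working:
One quarter-note beat = 60000 / BPM = 60000 / 169 ms
Dotted quarter note = 3/2 × quarter note
Duration = 3/2 × 60000 / 169 = 90000 / 169
= 532.5 ms


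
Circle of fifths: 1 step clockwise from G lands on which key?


Step by step:
Each clockwise step on the circle of fifths moves up a perfect 5th
From G: G → D
= D


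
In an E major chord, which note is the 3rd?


Let's work it out.
Major triad = root + major 3rd (4 semitones) + perfect 5th (7 semitones)
A triad on E stacks thirds, so the chord tones use letter names E-G-B
Root: E
Major 3rd above E: G#
Perfect 5th above E: B
The 3rd = G#


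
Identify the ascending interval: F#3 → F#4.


Step by step:
Letter names: F → F spans 8 letter names → an octave
Semitones: F#3 → F#4 = 12 half-steps
An octave of 12 semitones is a perfect octave
= perfect octave


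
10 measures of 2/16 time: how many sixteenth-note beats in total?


Reasoning:
Time signature 2/16: the bottom number 16 means the sixteenth note gets one count
The top number 2 means 2 sixteenth-note beats per measure
Total = 2 × 10 measures
= 20 sixteenth-note beats


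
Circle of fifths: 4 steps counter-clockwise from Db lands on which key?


Solution.
Each counter-clockwise step moves down a perfect 5th (= up a perfect 4th)
From Db: Db → F#/Gb → B → E → A
= A


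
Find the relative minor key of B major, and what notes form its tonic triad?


The relative minor shares the major's key signature and starts on its 6th degree
6th degree = a major 6th above the tonic; a major 6th above B is G#
→ relative minor of B major is G# minor
Tonic triad of G# minor = root + minor 3rd + perfect 5th = G# B D#
= G# minor; triad = G# B D#


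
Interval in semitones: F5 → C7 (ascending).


Absolute semitone position = octave×12 + chromatic position
F5: 5×12 + 5 = 65
C7: 7×12 + 0 = 84
Difference = 84 - 65 = 19
= 19 semitones


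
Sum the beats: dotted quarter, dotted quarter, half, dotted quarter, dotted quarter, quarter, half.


Solution.
Beat values:
  dotted quarter = 1.5 beats
  dotted quarter = 1.5 beats
  half = 2 beats
  dotted quarter = 1.5 beats
  dotted quarter = 1.5 beats
  quarter = 1 beat
  half = 2 beats
Sum = 1.5 + 1.5 + 2 + 1.5 + 1.5 + 1 + 2
= 11 beats


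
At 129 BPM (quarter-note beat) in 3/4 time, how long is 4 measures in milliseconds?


Working:
Quarter-note beat duration = 60000 / 129 ms
Beats per measure (3/4) = 3
One measure = 3 × 60000 / 129 = 180000 / 129 ms
4 measures = 4 × 180000 / 129 = 720000 / 129
= 5581.4 ms


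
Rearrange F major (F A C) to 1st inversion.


Reasoning:
Root position: F A C
1st inversion: move root up an octave
Bass note: A
Notes (bottom to top) = A C F


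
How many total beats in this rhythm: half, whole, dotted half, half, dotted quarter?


Let's work it out.
Beat values:
  half = 2 beats
  whole = 4 beats
  dotted half = 3 beats
  half = 2 beats
  dotted quarter = 1.5 beats
Sum = 2 + 4 + 3 + 2 + 1.5
= 12.5 beats


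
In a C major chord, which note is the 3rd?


Major triad = root + major 3rd (4 semitones) + perfect 5th (7 semitones)
A triad on C stacks thirds, so the chord tones use letter names C-E-G
Root: C
Major 3rd above C: E
Perfect 5th above C: G
The 3rd = E


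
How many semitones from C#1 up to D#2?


Absolute semitone position = octave×12 + chromatic position
C#1: 1×12 + 1 = 13
D#2: 2×12 + 3 = 27
Difference = 27 - 13 = 14
= 14 semitones


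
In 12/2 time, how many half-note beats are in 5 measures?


Step by step:
Time signature 12/2: the bottom number 2 means the half note gets one count
The top number 12 means 12 half-note beats per measure
Total = 12 × 5 measures
= 60 half-note beats


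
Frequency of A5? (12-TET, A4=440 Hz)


Solution.
f = 440 × 2^(n/12) where n = semitones from A4
A5: 12 semitones from A4
f = 440 × 2^(12/12)
f = 880.00 Hz


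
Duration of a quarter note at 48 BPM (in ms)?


One quarter-note beat = 60000 / BPM = 60000 / 48 ms
Duration = 60000 / 48
= 1250.0 ms


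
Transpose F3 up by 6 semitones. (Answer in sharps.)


F3: chromatic position 5 in octave 3 → absolute = 3×12 + 5 = 41
Transpose up 6: 41 + 6 = 47
47 = 3×12 + 11 → B in octave 3
Result = B3


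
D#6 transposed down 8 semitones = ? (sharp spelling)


Step by step:
D#6: chromatic position 3 in octave 6 → absolute = 6×12 + 3 = 75
Transpose down 8: 75 - 8 = 67
67 = 5×12 + 7 → G in octave 5
Result = G5


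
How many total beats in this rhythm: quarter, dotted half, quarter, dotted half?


Step by step:
Beat values:
  quarter = 1 beat
  dotted half = 3 beats
  quarter = 1 beat
  dotted half = 3 beats
Sum = 1 + 3 + 1 + 3
= 8 beats


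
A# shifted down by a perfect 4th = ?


Solution.
perfect 4th: 4 letter names, 5 semitones
Letter: A - 3 → E
Pitch: A# - 5 semitones, spelled as an E → E#
= E#


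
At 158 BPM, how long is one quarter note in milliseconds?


One quarter-note beat = 60000 / BPM = 60000 / 158 ms
Duration = 60000 / 158
= 379.7 ms


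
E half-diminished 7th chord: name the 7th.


Solution.
Half-diminished 7th chord = root + minor 3rd + diminished 5th + minor 7th
Seventh chords stack in thirds, so the letter names are E-G-B-D
Root: E
Minor 3rd above E: G
Diminished 5th above E: Bb
Minor 7th above E: D
The 7th = D


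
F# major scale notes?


Step by step:
Major scale pattern: W-W-H-W-W-W-H (2-2-1-2-2-2-1 semitones)
Starting from F#:
  F# + 2 semitones → G#
  G# + 2 semitones → A#
  A# + 1 semitone → B
  B + 2 semitones → C#
  C# + 2 semitones → D#
  D# + 2 semitones → E#
  E# + 1 semitone → F#
Scale = F# G# A# B C# D# E#


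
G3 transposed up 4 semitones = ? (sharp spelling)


Let's work it out.
G3: chromatic position 7 in octave 3 → absolute = 3×12 + 7 = 43
Transpose up 4: 43 + 4 = 47
47 = 3×12 + 11 → B in octave 3
Result = B3


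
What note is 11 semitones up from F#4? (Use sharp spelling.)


Working:
F#4: chromatic position 6 in octave 4 → absolute = 4×12 + 6 = 54
Transpose up 11: 54 + 11 = 65
65 = 5×12 + 5 → F in octave 5
Result = F5


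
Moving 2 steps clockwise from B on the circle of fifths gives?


Step by step:
Each clockwise step on the circle of fifths moves up a perfect 5th
From B: B → F#/Gb → Db
= Db


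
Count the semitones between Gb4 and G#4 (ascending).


Solution.
Absolute semitone position = octave×12 + chromatic position
Gb4: 4×12 + 6 = 54
G#4: 4×12 + 8 = 56
Difference = 56 - 54 = 2
= 2 semitones


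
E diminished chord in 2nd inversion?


Reasoning:
Root position: E G Bb
2nd inversion: move root and 3rd up an octave
Bass note: Bb
Notes (bottom to top) = Bb E G


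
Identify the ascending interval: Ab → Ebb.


Let's work it out.
Letter names: A → E spans 5 letter names → a 5th
Semitones: Ab → Ebb = 6 half-steps
A 5th of 6 semitones is a diminished 5th
= diminished 5th


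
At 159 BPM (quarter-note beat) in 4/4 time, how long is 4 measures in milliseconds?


Quarter-note beat duration = 60000 / 159 ms
Beats per measure (4/4) = 4
One measure = 4 × 60000 / 159 = 240000 / 159 ms
4 measures = 4 × 240000 / 159 = 960000 / 159
= 6037.7 ms


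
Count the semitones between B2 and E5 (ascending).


Reasoning:
Absolute semitone position = octave×12 + chromatic position
B2: 2×12 + 11 = 35
E5: 5×12 + 4 = 64
Difference = 64 - 35 = 29
= 29 semitones


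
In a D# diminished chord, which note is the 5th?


Working:
Diminished triad = root + minor 3rd (3 semitones) + diminished 5th (6 semitones)
A triad on D# stacks thirds, so the chord tones use letter names D-F-A
Root: D#
Minor 3rd above D#: F#
Diminished 5th above D#: A
The 5th = A


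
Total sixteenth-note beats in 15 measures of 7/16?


Working:
Time signature 7/16: the bottom number 16 means the sixteenth note gets one count
The top number 7 means 7 sixteenth-note beats per measure
Total = 7 × 15 measures
= 105 sixteenth-note beats


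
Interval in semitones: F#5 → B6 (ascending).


Step by step:
Absolute semitone position = octave×12 + chromatic position
F#5: 5×12 + 6 = 66
B6: 6×12 + 11 = 83
Difference = 83 - 66 = 17
= 17 semitones


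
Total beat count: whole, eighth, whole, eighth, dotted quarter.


Beat values:
  whole = 4 beats
  eighth = 0.5 beats
  whole = 4 beats
  eighth = 0.5 beats
  dotted quarter = 1.5 beats
Sum = 4 + 0.5 + 4 + 0.5 + 1.5
= 10.5 beats


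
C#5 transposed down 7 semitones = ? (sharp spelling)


Solution.
C#5: chromatic position 1 in octave 5 → absolute = 5×12 + 1 = 61
Transpose down 7: 61 - 7 = 54
54 = 4×12 + 6 → F# in octave 4
Result = F#4


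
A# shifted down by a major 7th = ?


Step by step:
major 7th: 7 letter names, 11 semitones
Letter: A - 6 → B
Pitch: A# - 11 semitones, spelled as a B → B
= B


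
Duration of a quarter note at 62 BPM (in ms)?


One quarter-note beat = 60000 / BPM = 60000 / 62 ms
Duration = 60000 / 62
= 967.7 ms


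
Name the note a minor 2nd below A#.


Reasoning:
A 2nd spans 2 letter names, so from A we land on G
A minor 2nd = 1 semitone below A#
Spell G at that pitch: G##
= G##


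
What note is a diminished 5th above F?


A 5th spans 5 letter names, so from F we land on C
A diminished 5th = 6 semitones above F
Spell C at that pitch: Cb
= Cb


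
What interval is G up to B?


Step by step:
Letter names: G → B spans 3 letter names → a 3rd
Semitones: G → B = 4 half-steps
A 3rd of 4 semitones is a major 3rd
= major 3rd


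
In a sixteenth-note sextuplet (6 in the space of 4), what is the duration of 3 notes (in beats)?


Sextuplet: 6 notes occupy the space of 4 sixteenth notes
Space = 4 × 1/4 = 1 beat
Each sextuplet note = 1 / 6 = 1/6 beats
3 notes = 3 × 1/6 = 1/2
= 1/2 beats


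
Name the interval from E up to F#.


Solution.
Letter names: E → F spans 2 letter names → a 2nd
Semitones: E → F# = 2 half-steps
A 2nd of 2 semitones is a major 2nd
= major 2nd


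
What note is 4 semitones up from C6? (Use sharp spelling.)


C6: chromatic position 0 in octave 6 → absolute = 6×12 + 0 = 72
Transpose up 4: 72 + 4 = 76
76 = 6×12 + 4 → E in octave 6
Result = E6


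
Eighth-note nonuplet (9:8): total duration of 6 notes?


Solution.
Nonuplet: 9 notes occupy the space of 8 eighth notes
Space = 8 × 1/2 = 4 beats
Each nonuplet note = 4 / 9 = 4/9 beats
6 notes = 6 × 4/9 = 8/3
= 8/3 beats


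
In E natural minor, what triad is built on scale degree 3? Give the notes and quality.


Solution.
E natural minor scale: E F# G A B C D
Diatonic triad on degree 3 stacks scale notes 3, 5, 7: G B D
G→B = 4 semitones; G→D = 7 semitones → major triad
= G B D (major)


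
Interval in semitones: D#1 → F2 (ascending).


Step by step:
Absolute semitone position = octave×12 + chromatic position
D#1: 1×12 + 3 = 15
F2: 2×12 + 5 = 29
Difference = 29 - 15 = 14
= 14 semitones


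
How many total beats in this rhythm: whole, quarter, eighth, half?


Let's work it out.
Beat values:
  whole = 4 beats
  quarter = 1 beat
  eighth = 0.5 beats
  half = 2 beats
Sum = 4 + 1 + 0.5 + 2
= 7.5 beats


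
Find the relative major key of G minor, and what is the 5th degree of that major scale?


The relative major shares the key signature and is a minor 3rd above the minor tonic
A minor 3rd above G is Bb
→ relative major of G minor is Bb major
Bb major scale: Bb C D Eb F G A
= Bb major; 5th degree = F


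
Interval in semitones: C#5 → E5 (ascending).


Let's work it out.
Absolute semitone position = octave×12 + chromatic position
C#5: 5×12 + 1 = 61
E5: 5×12 + 4 = 64
Difference = 64 - 61 = 3
= 3 semitones


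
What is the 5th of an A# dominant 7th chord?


Dominant 7th chord = root + major 3rd + perfect 5th + minor 7th
Seventh chords stack in thirds, so the letter names are A-C-E-G
Root: A#
Major 3rd above A#: C##
Perfect 5th above A#: E#
Minor 7th above A#: G#
The 5th = E#


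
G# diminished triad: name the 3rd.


Working:
Diminished triad = root + minor 3rd (3 semitones) + diminished 5th (6 semitones)
A triad on G# stacks thirds, so the chord tones use letter names G-B-D
Root: G#
Minor 3rd above G#: B
Diminished 5th above G#: D
The 3rd = B


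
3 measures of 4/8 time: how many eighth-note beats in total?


Step by step:
Time signature 4/8: the bottom number 8 means the eighth note gets one count
The top number 4 means 4 eighth-note beats per measure
Total = 4 × 3 measures
= 12 eighth-note beats


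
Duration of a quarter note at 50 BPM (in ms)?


Solution.
One quarter-note beat = 60000 / BPM = 60000 / 50 ms
Duration = 60000 / 50
= 1200.0 ms


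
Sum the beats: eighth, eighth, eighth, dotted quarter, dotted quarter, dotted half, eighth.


Working:
Beat values:
  eighth = 0.5 beats
  eighth = 0.5 beats
  eighth = 0.5 beats
  dotted quarter = 1.5 beats
  dotted quarter = 1.5 beats
  dotted half = 3 beats
  eighth = 0.5 beats
Sum = 0.5 + 0.5 + 0.5 + 1.5 + 1.5 + 3 + 0.5
= 8 beats


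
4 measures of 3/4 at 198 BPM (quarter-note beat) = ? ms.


Reasoning:
Quarter-note beat duration = 60000 / 198 ms
Beats per measure (3/4) = 3
One measure = 3 × 60000 / 198 = 180000 / 198 ms
4 measures = 4 × 180000 / 198 = 720000 / 198
= 3636.4 ms


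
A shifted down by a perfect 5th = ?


perfect 5th: 5 letter names, 7 semitones
Letter: A - 4 → D
Pitch: A - 7 semitones, spelled as a D → D
= D


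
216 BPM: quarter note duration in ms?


One quarter-note beat = 60000 / BPM = 60000 / 216 ms
Duration = 60000 / 216
= 277.8 ms


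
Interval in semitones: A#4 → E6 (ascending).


Step by step:
Absolute semitone position = octave×12 + chromatic position
A#4: 4×12 + 10 = 58
E6: 6×12 + 4 = 76
Difference = 76 - 58 = 18
= 18 semitones


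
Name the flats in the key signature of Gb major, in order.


Flat major keys: C(0), F(1), Bb(2), Eb(3), Ab(4), Db(5), Gb(6), Cb(7)
Gb major has 6 flats
Order of flats: Bb Eb Ab Db Gb Cb Fb → first 6: Bb, Eb, Ab, Db, Gb, Cb
= Bb, Eb, Ab, Db, Gb, Cb


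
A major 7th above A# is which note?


Working:
A 7th spans 7 letter names, so from A we land on G
A major 7th = 11 semitones above A#
Spell G at that pitch: G##
= G##


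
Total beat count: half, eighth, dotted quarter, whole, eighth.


Step by step:
Beat values:
  half = 2 beats
  eighth = 0.5 beats
  dotted quarter = 1.5 beats
  whole = 4 beats
  eighth = 0.5 beats
Sum = 2 + 0.5 + 1.5 + 4 + 0.5
= 8.5 beats


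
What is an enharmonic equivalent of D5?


Enharmonic notes sound the same pitch but are spelled with different letter names
D and Ebb name the same pitch class
= Ebb5


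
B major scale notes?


Major scale pattern: W-W-H-W-W-W-H (2-2-1-2-2-2-1 semitones)
Starting from B:
  B + 2 semitones → C#
  C# + 2 semitones → D#
  D# + 1 semitone → E
  E + 2 semitones → F#
  F# + 2 semitones → G#
  G# + 2 semitones → A#
  A# + 1 semitone → B
Scale = B C# D# E F# G# A#


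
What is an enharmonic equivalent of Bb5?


Reasoning:
Enharmonic notes sound the same pitch but are spelled with different letter names
Bb and A# name the same pitch class
= A#5


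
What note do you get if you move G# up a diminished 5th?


Working:
diminished 5th: 5 letter names, 6 semitones
Letter: G + 4 → D
Pitch: G# + 6 semitones, spelled as a D → D
= D


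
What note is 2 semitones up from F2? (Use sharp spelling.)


F2: chromatic position 5 in octave 2 → absolute = 2×12 + 5 = 29
Transpose up 2: 29 + 2 = 31
31 = 2×12 + 7 → G in octave 2
Result = G2


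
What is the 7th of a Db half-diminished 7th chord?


Half-diminished 7th chord = root + minor 3rd + diminished 5th + minor 7th
Seventh chords stack in thirds, so the letter names are D-F-A-C
Root: Db
Minor 3rd above Db: Fb
Diminished 5th above Db: Abb
Minor 7th above Db: Cb
The 7th = Cb


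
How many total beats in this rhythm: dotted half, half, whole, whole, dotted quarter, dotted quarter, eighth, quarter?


Let's work it out.
Beat values:
  dotted half = 3 beats
  half = 2 beats
  whole = 4 beats
  whole = 4 beats
  dotted quarter = 1.5 beats
  dotted quarter = 1.5 beats
  eighth = 0.5 beats
  quarter = 1 beat
Sum = 3 + 2 + 4 + 4 + 1.5 + 1.5 + 0.5 + 1
= 17.5 beats


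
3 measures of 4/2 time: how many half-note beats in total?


Time signature 4/2: the bottom number 2 means the half note gets one count
The top number 4 means 4 half-note beats per measure
Total = 4 × 3 measures
= 12 half-note beats


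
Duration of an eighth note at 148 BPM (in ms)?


Reasoning:
One quarter-note beat = 60000 / BPM = 60000 / 148 ms
Eighth note = 1/2 × quarter note
Duration = 1/2 × 60000 / 148 = 30000 / 148
= 202.7 ms


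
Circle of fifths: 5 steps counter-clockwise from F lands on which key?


Each counter-clockwise step moves down a perfect 5th (= up a perfect 4th)
From F: F → Bb → Eb → Ab → Db → F#/Gb
= F#/Gb


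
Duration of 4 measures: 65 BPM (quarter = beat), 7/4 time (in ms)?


Reasoning:
Quarter-note beat duration = 60000 / 65 ms
Beats per measure (7/4) = 7
One measure = 7 × 60000 / 65 = 420000 / 65 ms
4 measures = 4 × 420000 / 65 = 1680000 / 65
= 25846.2 ms


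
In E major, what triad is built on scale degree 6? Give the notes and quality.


Step by step:
E major scale: E F# G# A B C# D#
Diatonic triad on degree 6 stacks scale notes 6, 1, 3: C# E G#
C#→E = 3 semitones; C#→G# = 7 semitones → minor triad
= C# E G# (minor)


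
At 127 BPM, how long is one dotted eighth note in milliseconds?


Reasoning:
One quarter-note beat = 60000 / BPM = 60000 / 127 ms
Dotted eighth note = 3/4 × quarter note
Duration = 3/4 × 60000 / 127 = 45000 / 127
= 354.3 ms


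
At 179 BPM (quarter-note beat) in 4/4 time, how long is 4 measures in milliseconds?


Reasoning:
Quarter-note beat duration = 60000 / 179 ms
Beats per measure (4/4) = 4
One measure = 4 × 60000 / 179 = 240000 / 179 ms
4 measures = 4 × 240000 / 179 = 960000 / 179
= 5363.1 ms


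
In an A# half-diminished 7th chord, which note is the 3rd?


Solution.
Half-diminished 7th chord = root + minor 3rd + diminished 5th + minor 7th
Seventh chords stack in thirds, so the letter names are A-C-E-G
Root: A#
Minor 3rd above A#: C#
Diminished 5th above A#: E
Minor 7th above A#: G#
The 3rd = C#


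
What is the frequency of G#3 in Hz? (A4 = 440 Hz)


Working:
f = 440 × 2^(n/12) where n = semitones from A4
G#3: -13 semitones from A4
f = 440 × 2^(-13/12)
f = 207.65 Hz


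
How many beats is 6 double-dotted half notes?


Reasoning:
Base half note = 2 beats
Dot 1 adds half the previous value: +1
Dot 2 adds half the previous value: +1/2
One double-dotted half = 2 + 1 + 1/2 = 7/2
6 of them = 6 × 7/2 = 21
= 21 beats


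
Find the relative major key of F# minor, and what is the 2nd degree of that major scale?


Step by step:
The relative major shares the key signature and is a minor 3rd above the minor tonic
A minor 3rd above F# is A
→ relative major of F# minor is A major
A major scale: A B C# D E F# G#
= A major; 2nd degree = B


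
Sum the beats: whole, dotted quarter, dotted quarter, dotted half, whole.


Reasoning:
Beat values:
  whole = 4 beats
  dotted quarter = 1.5 beats
  dotted quarter = 1.5 beats
  dotted half = 3 beats
  whole = 4 beats
Sum = 4 + 1.5 + 1.5 + 3 + 4
= 14 beats


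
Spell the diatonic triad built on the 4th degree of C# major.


Working:
C# major scale: C# D# E# F# G# A# B#
Diatonic triad on degree 4 stacks scale notes 4, 6, 1: F# A# C#
F#→A# = 4 semitones; F#→C# = 7 semitones → major triad
= F# A# C# (major)


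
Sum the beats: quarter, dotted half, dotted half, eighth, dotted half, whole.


Beat values:
  quarter = 1 beat
  dotted half = 3 beats
  dotted half = 3 beats
  eighth = 0.5 beats
  dotted half = 3 beats
  whole = 4 beats
Sum = 1 + 3 + 3 + 0.5 + 3 + 4
= 14.5 beats


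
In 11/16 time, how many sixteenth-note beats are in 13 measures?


Let's work it out.
Time signature 11/16: the bottom number 16 means the sixteenth note gets one count
The top number 11 means 11 sixteenth-note beats per measure
Total = 11 × 13 measures
= 143 sixteenth-note beats


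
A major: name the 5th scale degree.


Reasoning:
Major scale pattern: W-W-H-W-W-W-H (2-2-1-2-2-2-1 semitones)
Starting from A:
  A + 2 semitones → B
  B + 2 semitones → C#
  C# + 1 semitone → D
  D + 2 semitones → E
  E + 2 semitones → F#
  F# + 2 semitones → G#
  G# + 1 semitone → A
Scale: A B C# D E F# G#
Degree 5 = E


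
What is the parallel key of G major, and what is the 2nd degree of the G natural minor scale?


Step by step:
Parallel keys share the same tonic but differ in mode
G major → parallel is G minor
G natural minor scale: G A Bb C D Eb F
= G minor; 2nd degree = A


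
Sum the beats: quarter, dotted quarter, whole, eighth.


Step by step:
Beat values:
  quarter = 1 beat
  dotted quarter = 1.5 beats
  whole = 4 beats
  eighth = 0.5 beats
Sum = 1 + 1.5 + 4 + 0.5
= 7 beats


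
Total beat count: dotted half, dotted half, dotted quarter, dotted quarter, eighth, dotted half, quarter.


Let's work it out.
Beat values:
  dotted half = 3 beats
  dotted half = 3 beats
  dotted quarter = 1.5 beats
  dotted quarter = 1.5 beats
  eighth = 0.5 beats
  dotted half = 3 beats
  quarter = 1 beat
Sum = 3 + 3 + 1.5 + 1.5 + 0.5 + 3 + 1
= 13.5 beats


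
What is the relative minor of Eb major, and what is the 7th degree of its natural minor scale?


The relative minor shares the major's key signature and starts on its 6th degree
6th degree = a major 6th above the tonic; a major 6th above Eb is C
→ relative minor of Eb major is C minor
C natural minor scale: C D Eb F G Ab Bb
= C minor; 7th degree = Bb


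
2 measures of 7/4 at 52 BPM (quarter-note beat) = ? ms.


Let's work it out.
Quarter-note beat duration = 60000 / 52 ms
Beats per measure (7/4) = 7
One measure = 7 × 60000 / 52 = 420000 / 52 ms
2 measures = 2 × 420000 / 52 = 840000 / 52
= 16153.8 ms


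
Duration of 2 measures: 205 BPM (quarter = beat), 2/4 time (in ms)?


Step by step:
Quarter-note beat duration = 60000 / 205 ms
Beats per measure (2/4) = 2
One measure = 2 × 60000 / 205 = 120000 / 205 ms
2 measures = 2 × 120000 / 205 = 240000 / 205
= 1170.7 ms


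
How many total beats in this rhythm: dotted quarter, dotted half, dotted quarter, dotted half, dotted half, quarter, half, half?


Beat values:
  dotted quarter = 1.5 beats
  dotted half = 3 beats
  dotted quarter = 1.5 beats
  dotted half = 3 beats
  dotted half = 3 beats
  quarter = 1 beat
  half = 2 beats
  half = 2 beats
Sum = 1.5 + 3 + 1.5 + 3 + 3 + 1 + 2 + 2
= 17 beats


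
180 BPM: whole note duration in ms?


One quarter-note beat = 60000 / BPM = 60000 / 180 ms
Whole note = 4 × quarter note
Duration = 4 × 60000 / 180 = 240000 / 180
= 1333.3 ms


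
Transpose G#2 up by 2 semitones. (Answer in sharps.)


Solution.
G#2: chromatic position 8 in octave 2 → absolute = 2×12 + 8 = 32
Transpose up 2: 32 + 2 = 34
34 = 2×12 + 10 → A# in octave 2
Result = A#2


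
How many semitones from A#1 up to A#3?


Solution.
Absolute semitone position = octave×12 + chromatic position
A#1: 1×12 + 10 = 22
A#3: 3×12 + 10 = 46
Difference = 46 - 22 = 24
= 24 semitones


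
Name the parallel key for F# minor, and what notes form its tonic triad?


Working:
Parallel keys share the same tonic but differ in mode
F# minor → parallel is F# major
Tonic triad of F# major = F# A# C#
= F# major; triad = F# A# C#


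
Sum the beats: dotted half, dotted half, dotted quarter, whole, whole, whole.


Let's work it out.
Beat values:
  dotted half = 3 beats
  dotted half = 3 beats
  dotted quarter = 1.5 beats
  whole = 4 beats
  whole = 4 beats
  whole = 4 beats
Sum = 3 + 3 + 1.5 + 4 + 4 + 4
= 19.5 beats


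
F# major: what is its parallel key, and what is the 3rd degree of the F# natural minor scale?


Let's work it out.
Parallel keys share the same tonic but differ in mode
F# major → parallel is F# minor
F# natural minor scale: F# G# A B C# D E
= F# minor; 3rd degree = A


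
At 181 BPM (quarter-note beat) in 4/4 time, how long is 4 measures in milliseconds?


Quarter-note beat duration = 60000 / 181 ms
Beats per measure (4/4) = 4
One measure = 4 × 60000 / 181 = 240000 / 181 ms
4 measures = 4 × 240000 / 181 = 960000 / 181
= 5303.9 ms


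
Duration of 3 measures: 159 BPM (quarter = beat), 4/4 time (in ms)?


Let's work it out.
Quarter-note beat duration = 60000 / 159 ms
Beats per measure (4/4) = 4
One measure = 4 × 60000 / 159 = 240000 / 159 ms
3 measures = 3 × 240000 / 159 = 720000 / 159
= 4528.3 ms


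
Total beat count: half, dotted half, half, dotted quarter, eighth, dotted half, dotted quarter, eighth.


Beat values:
  half = 2 beats
  dotted half = 3 beats
  half = 2 beats
  dotted quarter = 1.5 beats
  eighth = 0.5 beats
  dotted half = 3 beats
  dotted quarter = 1.5 beats
  eighth = 0.5 beats
Sum = 2 + 3 + 2 + 1.5 + 0.5 + 3 + 1.5 + 0.5
= 14 beats


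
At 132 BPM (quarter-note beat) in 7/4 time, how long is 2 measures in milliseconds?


Working:
Quarter-note beat duration = 60000 / 132 ms
Beats per measure (7/4) = 7
One measure = 7 × 60000 / 132 = 420000 / 132 ms
2 measures = 2 × 420000 / 132 = 840000 / 132
= 6363.6 ms


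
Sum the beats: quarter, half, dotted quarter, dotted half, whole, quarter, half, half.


Beat values:
  quarter = 1 beat
  half = 2 beats
  dotted quarter = 1.5 beats
  dotted half = 3 beats
  whole = 4 beats
  quarter = 1 beat
  half = 2 beats
  half = 2 beats
Sum = 1 + 2 + 1.5 + 3 + 4 + 1 + 2 + 2
= 16.5 beats


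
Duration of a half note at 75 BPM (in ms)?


One quarter-note beat = 60000 / BPM = 60000 / 75 ms
Half note = 2 × quarter note
Duration = 2 × 60000 / 75 = 120000 / 75
= 1600.0 ms


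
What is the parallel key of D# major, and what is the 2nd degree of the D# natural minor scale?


Working:
Parallel keys share the same tonic but differ in mode
D# major → parallel is D# minor
D# natural minor scale: D# E# F# G# A# B C#
= D# minor; 2nd degree = E#


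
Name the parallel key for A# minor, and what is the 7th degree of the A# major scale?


Reasoning:
Parallel keys share the same tonic but differ in mode
A# minor → parallel is A# major
A# major scale: A# B# C## D# E# F## G##
= A# major; 7th degree = G##


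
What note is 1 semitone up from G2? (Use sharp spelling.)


Solution.
G2: chromatic position 7 in octave 2 → absolute = 2×12 + 7 = 31
Transpose up 1: 31 + 1 = 32
32 = 2×12 + 8 → G# in octave 2
Result = G#2


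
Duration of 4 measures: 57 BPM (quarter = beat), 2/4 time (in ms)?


Working:
Quarter-note beat duration = 60000 / 57 ms
Beats per measure (2/4) = 2
One measure = 2 × 60000 / 57 = 120000 / 57 ms
4 measures = 4 × 120000 / 57 = 480000 / 57
= 8421.1 ms


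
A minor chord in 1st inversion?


Root position: A C E
1st inversion: move root up an octave
Bass note: C
Notes (bottom to top) = C E A


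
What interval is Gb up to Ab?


Let's work it out.
Letter names: G → A spans 2 letter names → a 2nd
Semitones: Gb → Ab = 2 half-steps
A 2nd of 2 semitones is a major 2nd
= major 2nd


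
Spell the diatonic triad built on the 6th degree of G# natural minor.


Let's work it out.
G# natural minor scale: G# A# B C# D# E F#
Diatonic triad on degree 6 stacks scale notes 6, 1, 3: E G# B
E→G# = 4 semitones; E→B = 7 semitones → major triad
= E G# B (major)


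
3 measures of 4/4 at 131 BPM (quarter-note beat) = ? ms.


Reasoning:
Quarter-note beat duration = 60000 / 131 ms
Beats per measure (4/4) = 4
One measure = 4 × 60000 / 131 = 240000 / 131 ms
3 measures = 3 × 240000 / 131 = 720000 / 131
= 5496.2 ms


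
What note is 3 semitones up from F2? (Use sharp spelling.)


Reasoning:
F2: chromatic position 5 in octave 2 → absolute = 2×12 + 5 = 29
Transpose up 3: 29 + 3 = 32
32 = 2×12 + 8 → G# in octave 2
Result = G#2


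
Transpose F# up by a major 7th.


Step by step:
major 7th: 7 letter names, 11 semitones
Letter: F + 6 → E
Pitch: F# + 11 semitones, spelled as an E → E#
= E#


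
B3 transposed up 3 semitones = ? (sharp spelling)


B3: chromatic position 11 in octave 3 → absolute = 3×12 + 11 = 47
Transpose up 3: 47 + 3 = 50
50 = 4×12 + 2 → D in octave 4
Result = D4


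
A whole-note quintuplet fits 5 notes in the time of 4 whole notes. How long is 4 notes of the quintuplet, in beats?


Reasoning:
Quintuplet: 5 notes occupy the space of 4 whole notes
Space = 4 × 4 = 16 beats
Each quintuplet note = 16 / 5 = 16/5 beats
4 notes = 4 × 16/5 = 64/5
= 64/5 beats


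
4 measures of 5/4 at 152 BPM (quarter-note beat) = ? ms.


Reasoning:
Quarter-note beat duration = 60000 / 152 ms
Beats per measure (5/4) = 5
One measure = 5 × 60000 / 152 = 300000 / 152 ms
4 measures = 4 × 300000 / 152 = 1200000 / 152
= 7894.7 ms


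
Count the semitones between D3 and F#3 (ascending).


Absolute semitone position = octave×12 + chromatic position
D3: 3×12 + 2 = 38
F#3: 3×12 + 6 = 42
Difference = 42 - 38 = 4
= 4 semitones


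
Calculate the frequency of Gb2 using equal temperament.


Let's work it out.
f = 440 × 2^(n/12) where n = semitones from A4
Gb2: -27 semitones from A4
f = 440 × 2^(-27/12)
f = 92.50 Hz


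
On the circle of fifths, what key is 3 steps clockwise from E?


Each clockwise step on the circle of fifths moves up a perfect 5th
From E: E → B → F#/Gb → Db
= Db


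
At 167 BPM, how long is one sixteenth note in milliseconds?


Solution.
One quarter-note beat = 60000 / BPM = 60000 / 167 ms
Sixteenth note = 1/4 × quarter note
Duration = 1/4 × 60000 / 167 = 15000 / 167
= 89.8 ms


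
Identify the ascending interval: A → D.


Solution.
Letter names: A → D spans 4 letter names → a 4th
Semitones: A → D = 5 half-steps
A 4th of 5 semitones is a perfect 4th
= perfect 4th


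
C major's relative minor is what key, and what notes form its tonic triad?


The relative minor shares the major's key signature and starts on its 6th degree
6th degree = a major 6th above the tonic; a major 6th above C is A
→ relative minor of C major is A minor
Tonic triad of A minor = root + minor 3rd + perfect 5th = A C E
= A minor; triad = A C E


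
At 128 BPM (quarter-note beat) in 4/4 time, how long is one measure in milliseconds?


Quarter-note beat duration = 60000 / 128 ms
Beats per measure (4/4) = 4
One measure = 4 × 60000 / 128 = 240000 / 128 ms
= 1875.0 ms


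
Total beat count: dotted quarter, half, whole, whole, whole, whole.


Let's work it out.
Beat values:
  dotted quarter = 1.5 beats
  half = 2 beats
  whole = 4 beats
  whole = 4 beats
  whole = 4 beats
  whole = 4 beats
Sum = 1.5 + 2 + 4 + 4 + 4 + 4
= 19.5 beats


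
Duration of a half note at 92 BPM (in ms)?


Working:
One quarter-note beat = 60000 / BPM = 60000 / 92 ms
Half note = 2 × quarter note
Duration = 2 × 60000 / 92 = 120000 / 92
= 1304.3 ms


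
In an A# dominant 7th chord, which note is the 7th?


Solution.
Dominant 7th chord = root + major 3rd + perfect 5th + minor 7th
Seventh chords stack in thirds, so the letter names are A-C-E-G
Root: A#
Major 3rd above A#: C##
Perfect 5th above A#: E#
Minor 7th above A#: G#
The 7th = G#


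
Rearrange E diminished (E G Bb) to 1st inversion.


Reasoning:
Root position: E G Bb
1st inversion: move root up an octave
Bass note: G
Notes (bottom to top) = G Bb E


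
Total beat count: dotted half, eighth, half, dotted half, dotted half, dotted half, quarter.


Beat values:
  dotted half = 3 beats
  eighth = 0.5 beats
  half = 2 beats
  dotted half = 3 beats
  dotted half = 3 beats
  dotted half = 3 beats
  quarter = 1 beat
Sum = 3 + 0.5 + 2 + 3 + 3 + 3 + 1
= 15.5 beats


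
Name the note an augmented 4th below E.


Let's work it out.
A 4th spans 4 letter names, so from E we land on B
An augmented 4th = 6 semitones below E
Spell B at that pitch: Bb
= Bb


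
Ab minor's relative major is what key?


Working:
The relative major shares the key signature and is a minor 3rd above the minor tonic
A minor 3rd above Ab is Cb
→ relative major of Ab minor is Cb major
= Cb major


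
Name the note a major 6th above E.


A 6th spans 6 letter names, so from E we land on C
A major 6th = 9 semitones above E
Spell C at that pitch: C#
= C#


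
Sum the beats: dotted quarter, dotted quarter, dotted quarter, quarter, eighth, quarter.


Reasoning:
Beat values:
  dotted quarter = 1.5 beats
  dotted quarter = 1.5 beats
  dotted quarter = 1.5 beats
  quarter = 1 beat
  eighth = 0.5 beats
  quarter = 1 beat
Sum = 1.5 + 1.5 + 1.5 + 1 + 0.5 + 1
= 7 beats


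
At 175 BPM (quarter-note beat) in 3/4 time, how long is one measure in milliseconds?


Quarter-note beat duration = 60000 / 175 ms
Beats per measure (3/4) = 3
One measure = 3 × 60000 / 175 = 180000 / 175 ms
= 1028.6 ms


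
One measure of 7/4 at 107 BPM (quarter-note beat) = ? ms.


Reasoning:
Quarter-note beat duration = 60000 / 107 ms
Beats per measure (7/4) = 7
One measure = 7 × 60000 / 107 = 420000 / 107 ms
= 3925.2 ms


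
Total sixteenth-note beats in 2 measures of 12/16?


Working:
Time signature 12/16: the bottom number 16 means the sixteenth note gets one count
The top number 12 means 12 sixteenth-note beats per measure
Total = 12 × 2 measures
= 24 sixteenth-note beats


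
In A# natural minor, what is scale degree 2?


Let's work it out.
Natural minor scale pattern: W-H-W-W-H-W-W (2-1-2-2-1-2-2 semitones)
Starting from A#:
  A# + 2 semitones → B#
  B# + 1 semitone → C#
  C# + 2 semitones → D#
  D# + 2 semitones → E#
  E# + 1 semitone → F#
  F# + 2 semitones → G#
  G# + 2 semitones → A#
Scale: A# B# C# D# E# F# G#
Degree 2 = B#


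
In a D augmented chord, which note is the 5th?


Let's work it out.
Augmented triad = root + major 3rd (4 semitones) + augmented 5th (8 semitones)
A triad on D stacks thirds, so the chord tones use letter names D-F-A
Root: D
Major 3rd above D: F#
Augmented 5th above D: A#
The 5th = A#


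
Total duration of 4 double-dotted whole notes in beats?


Working:
Base whole note = 4 beats
Dot 1 adds half the previous value: +2
Dot 2 adds half the previous value: +1
One double-dotted whole = 4 + 2 + 1 = 7
4 of them = 4 × 7 = 28
= 28 beats


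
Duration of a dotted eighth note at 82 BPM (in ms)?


Working:
One quarter-note beat = 60000 / BPM = 60000 / 82 ms
Dotted eighth note = 3/4 × quarter note
Duration = 3/4 × 60000 / 82 = 45000 / 82
= 548.8 ms


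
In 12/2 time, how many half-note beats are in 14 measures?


Let's work it out.
Time signature 12/2: the bottom number 2 means the half note gets one count
The top number 12 means 12 half-note beats per measure
Total = 12 × 14 measures
= 168 half-note beats


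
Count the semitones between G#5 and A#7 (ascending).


Absolute semitone position = octave×12 + chromatic position
G#5: 5×12 + 8 = 68
A#7: 7×12 + 10 = 94
Difference = 94 - 68 = 26
= 26 semitones


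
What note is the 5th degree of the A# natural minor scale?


Step by step:
Natural minor scale pattern: W-H-W-W-H-W-W (2-1-2-2-1-2-2 semitones)
Starting from A#:
  A# + 2 semitones → B#
  B# + 1 semitone → C#
  C# + 2 semitones → D#
  D# + 2 semitones → E#
  E# + 1 semitone → F#
  F# + 2 semitones → G#
  G# + 2 semitones → A#
Scale: A# B# C# D# E# F# G#
Degree 5 = E#


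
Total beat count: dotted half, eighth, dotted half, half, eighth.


Working:
Beat values:
  dotted half = 3 beats
  eighth = 0.5 beats
  dotted half = 3 beats
  half = 2 beats
  eighth = 0.5 beats
Sum = 3 + 0.5 + 3 + 2 + 0.5
= 9 beats


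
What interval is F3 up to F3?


Step by step:
Letter names: F → F spans 1 letter name → a unison
Semitones: F3 → F3 = 0 half-steps
A unison of 0 semitones is a perfect unison
= perfect unison


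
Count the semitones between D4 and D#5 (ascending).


Solution.
Absolute semitone position = octave×12 + chromatic position
D4: 4×12 + 2 = 50
D#5: 5×12 + 3 = 63
Difference = 63 - 50 = 13
= 13 semitones


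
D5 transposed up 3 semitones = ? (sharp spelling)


D5: chromatic position 2 in octave 5 → absolute = 5×12 + 2 = 62
Transpose up 3: 62 + 3 = 65
65 = 5×12 + 5 → F in octave 5
Result = F5


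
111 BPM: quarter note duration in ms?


One quarter-note beat = 60000 / BPM = 60000 / 111 ms
Duration = 60000 / 111
= 540.5 ms


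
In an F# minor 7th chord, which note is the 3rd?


Working:
Minor 7th chord = root + minor 3rd + perfect 5th + minor 7th
Seventh chords stack in thirds, so the letter names are F-A-C-E
Root: F#
Minor 3rd above F#: A
Perfect 5th above F#: C#
Minor 7th above F#: E
The 3rd = A
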